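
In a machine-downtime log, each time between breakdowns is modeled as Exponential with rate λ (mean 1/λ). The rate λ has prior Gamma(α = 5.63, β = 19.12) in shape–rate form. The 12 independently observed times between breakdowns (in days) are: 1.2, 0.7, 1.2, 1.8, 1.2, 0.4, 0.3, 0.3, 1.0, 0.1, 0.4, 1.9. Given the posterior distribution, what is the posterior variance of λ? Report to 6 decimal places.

0.020095

With a Gamma(shape α, rate β) prior on the exponential rate λ, the posterior after n observations with total T = Σxᵢ is Gamma(α+n, β+T).
Sum of observations T = 10.5 days; n = 12.
Posterior: Gamma(5.63+12, 19.12+10.5) = Gamma(17.63, 29.62).
Var = α/β² = 0.020095.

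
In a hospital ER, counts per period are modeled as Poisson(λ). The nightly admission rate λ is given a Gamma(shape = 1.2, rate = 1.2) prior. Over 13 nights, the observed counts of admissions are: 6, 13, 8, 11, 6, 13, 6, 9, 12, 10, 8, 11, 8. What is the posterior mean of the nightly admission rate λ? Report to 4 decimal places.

With a Gamma(shape α, rate β) prior, the Poisson likelihood is conjugate: the posterior is Gamma(α + ΣXᵢ, β + n).
Sum of counts S = 121 over n = 13 nights.
Posterior: Gamma(α+S, β+n) = Gamma(1.2+121, 1.2+13) = Gamma(122.2, 14.2).
Posterior mean = α/β = 122.2/14.2 = 8.6056.

8.6056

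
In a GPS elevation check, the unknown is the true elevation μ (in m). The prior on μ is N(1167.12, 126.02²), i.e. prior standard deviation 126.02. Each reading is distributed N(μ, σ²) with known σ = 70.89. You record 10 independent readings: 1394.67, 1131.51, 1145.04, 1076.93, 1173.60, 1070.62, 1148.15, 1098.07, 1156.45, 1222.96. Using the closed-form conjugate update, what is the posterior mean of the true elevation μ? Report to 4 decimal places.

1161.9632

For Normal data with known variance σ², a Normal(μ₀, σ₀²) prior on μ is conjugate. Posterior precision = 1/σ₀² + n/σ²; posterior mean is the precision-weighted average of μ₀ and x̄.
Σxᵢ = 1394.67 + 1131.51 + 1145.04 + 1076.93 + 1173.60 + 1070.62 + 1148.15 + 1098.07 + 1156.45 + 1222.96 = 11618, so n·x̄ = 11618.
σ₀² = 126.02² = 15881.0404, σ² = 70.89² = 5025.3921; σ² + n·σ₀² = 5025.3921 + 10·15881.0404 = 163835.7961.
Posterior mean = (μ₀/σ₀² + n·x̄/σ²)/(1/σ₀² + n/σ²) = (σ²·μ₀ + σ₀²·n·x̄)/(σ² + n·σ₀²) = (5025.3921·1167.12 + 15881.0404·11618)/163835.7961 = 190371162.994952/163835.7961 = 1161.9632.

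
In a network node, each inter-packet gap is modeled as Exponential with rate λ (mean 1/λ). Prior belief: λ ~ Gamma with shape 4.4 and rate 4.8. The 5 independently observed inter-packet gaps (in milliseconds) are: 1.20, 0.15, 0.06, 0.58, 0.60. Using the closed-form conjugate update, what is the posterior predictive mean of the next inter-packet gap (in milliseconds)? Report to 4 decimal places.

0.8798

With a Gamma(shape α, rate β) prior on the exponential rate λ, the posterior after n observations with total T = Σxᵢ is Gamma(α+n, β+T).
Sum of observations T = 2.59 milliseconds; n = 5.
Posterior: Gamma(4.4+5, 4.8+2.59) = Gamma(9.4, 7.39).
The predictive distribution for the next observation is Lomax; its mean is β/(α−1) = 7.39/8.4 = 0.8798.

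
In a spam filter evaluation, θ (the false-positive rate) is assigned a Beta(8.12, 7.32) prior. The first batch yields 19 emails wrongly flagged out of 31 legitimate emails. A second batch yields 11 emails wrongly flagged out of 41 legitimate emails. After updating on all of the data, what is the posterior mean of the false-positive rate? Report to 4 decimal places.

0.4360

The Beta prior is conjugate to a Binomial/Bernoulli likelihood; the update adds successes to α and failures to β.
After batch 1: Beta(8.12+19, 7.32+12) = Beta(27.12, 19.32).
After batch 2: Beta(27.12+11, 19.32+30) = Beta(38.12, 49.32).
Posterior mean = α/(α+β) = 38.12/87.44 = 0.4360.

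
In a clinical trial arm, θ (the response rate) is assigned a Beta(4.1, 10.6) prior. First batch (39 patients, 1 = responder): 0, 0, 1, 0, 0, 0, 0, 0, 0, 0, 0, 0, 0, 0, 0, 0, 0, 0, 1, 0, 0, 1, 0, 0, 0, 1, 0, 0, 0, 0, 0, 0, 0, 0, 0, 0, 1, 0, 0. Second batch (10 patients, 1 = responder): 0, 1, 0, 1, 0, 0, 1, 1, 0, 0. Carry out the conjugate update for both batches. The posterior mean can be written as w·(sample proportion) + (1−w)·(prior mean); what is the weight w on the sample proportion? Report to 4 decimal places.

0.7692

The Beta prior is conjugate to a Binomial/Bernoulli likelihood; the update adds successes to α and failures to β.
Total number of patients: n = 39 + 10 = 49.
Posterior mean = (α₀+k)/(α₀+β₀+n) = [n/(α₀+β₀+n)]·(k/n) + [(α₀+β₀)/(α₀+β₀+n)]·α₀/(α₀+β₀), so only n and the prior enter the weight.
The weight on the data is w = n/(α₀+β₀+n) = 49/(4.1+10.6+49) = 49/63.7 = 0.7692.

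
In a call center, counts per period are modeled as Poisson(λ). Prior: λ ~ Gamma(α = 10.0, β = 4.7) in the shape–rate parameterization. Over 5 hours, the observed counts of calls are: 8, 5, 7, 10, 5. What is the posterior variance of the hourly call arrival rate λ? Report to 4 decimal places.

0.4783

With a Gamma(shape α, rate β) prior, the Poisson likelihood is conjugate: the posterior is Gamma(α + ΣXᵢ, β + n).
Sum of counts S = 35 over n = 5 hours.
Posterior: Gamma(α+S, β+n) = Gamma(10.0+35, 4.7+5) = Gamma(45.0, 9.7).
Var = α/β² = 45.0/9.7² = 0.4783.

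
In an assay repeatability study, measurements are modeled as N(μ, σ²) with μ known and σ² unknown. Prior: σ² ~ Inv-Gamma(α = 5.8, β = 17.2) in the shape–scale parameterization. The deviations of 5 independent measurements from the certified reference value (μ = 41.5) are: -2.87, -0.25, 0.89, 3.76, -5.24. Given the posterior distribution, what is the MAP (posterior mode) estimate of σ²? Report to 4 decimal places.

4.5746

With known mean μ and an Inverse-Gamma(α, β) prior on σ², the Normal likelihood is conjugate: posterior is Inv-Gamma(α + n/2, β + Σ(xᵢ−μ)²/2).
Σ(xᵢ−μ)² = (-2.87)² + (-0.25)² + (0.89)² + (3.76)² + (-5.24)² = 50.6867.
Posterior: Inv-Gamma(5.8 + 5/2, 17.2 + 50.6867/2) = Inv-Gamma(8.30, 42.54335).
Mode = β/(α+1) = 42.54335/9.30 = 4.5746.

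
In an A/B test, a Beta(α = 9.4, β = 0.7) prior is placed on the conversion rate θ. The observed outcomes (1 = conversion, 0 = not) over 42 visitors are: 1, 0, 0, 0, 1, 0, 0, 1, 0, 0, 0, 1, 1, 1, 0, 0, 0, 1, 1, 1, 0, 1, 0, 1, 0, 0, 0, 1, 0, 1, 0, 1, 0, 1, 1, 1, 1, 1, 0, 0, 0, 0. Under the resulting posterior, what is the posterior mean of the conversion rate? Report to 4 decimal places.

The Beta prior is conjugate to a Binomial/Bernoulli likelihood; the update adds successes to α and failures to β.
Posterior: Beta(α+k, β+n−k) = Beta(9.4+19, 0.7+23) = Beta(28.4, 23.7).
Posterior mean = α/(α+β) = 28.4/52.1 = 0.5451.

0.5451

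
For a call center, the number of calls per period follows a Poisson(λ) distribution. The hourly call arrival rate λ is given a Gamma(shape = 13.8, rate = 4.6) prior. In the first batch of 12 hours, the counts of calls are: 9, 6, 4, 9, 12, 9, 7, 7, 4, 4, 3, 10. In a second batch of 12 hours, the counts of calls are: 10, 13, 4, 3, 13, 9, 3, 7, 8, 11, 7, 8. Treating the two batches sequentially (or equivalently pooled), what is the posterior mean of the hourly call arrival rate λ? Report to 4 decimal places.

6.7762

With a Gamma(shape α, rate β) prior, the Poisson likelihood is conjugate: the posterior is Gamma(α + ΣXᵢ, β + n).
Batch 1: sum of counts S = 84 over n = 12 hours.
After batch 1: Gamma(α+S, β+n) = Gamma(13.8+84, 4.6+12) = Gamma(97.8, 16.6).
Batch 2: sum of counts S = 96 over n = 12 hours.
After batch 2: Gamma(α+S, β+n) = Gamma(97.8+96, 16.6+12) = Gamma(193.8, 28.6).
Posterior mean = α/β = 193.8/28.6 = 6.7762.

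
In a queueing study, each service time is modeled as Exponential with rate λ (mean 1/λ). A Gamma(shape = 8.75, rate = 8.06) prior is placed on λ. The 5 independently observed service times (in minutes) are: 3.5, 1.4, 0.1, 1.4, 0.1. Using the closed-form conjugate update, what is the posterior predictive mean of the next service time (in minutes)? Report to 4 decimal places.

1.1420

With a Gamma(shape α, rate β) prior on the exponential rate λ, the posterior after n observations with total T = Σxᵢ is Gamma(α+n, β+T).
Sum of observations T = 6.5 minutes; n = 5.
Posterior: Gamma(8.75+5, 8.06+6.5) = Gamma(13.75, 14.56).
The predictive distribution for the next observation is Lomax; its mean is β/(α−1) = 14.56/12.75 = 1.1420.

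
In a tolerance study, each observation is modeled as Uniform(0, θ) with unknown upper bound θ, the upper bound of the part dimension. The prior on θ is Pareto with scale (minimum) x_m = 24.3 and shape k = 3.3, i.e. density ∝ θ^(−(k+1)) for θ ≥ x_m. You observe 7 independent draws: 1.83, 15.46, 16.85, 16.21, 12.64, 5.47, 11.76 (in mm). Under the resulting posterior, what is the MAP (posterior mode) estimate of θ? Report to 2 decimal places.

A Pareto(scale x_m, shape k) prior on the upper bound θ of Uniform(0, θ) is conjugate: posterior is Pareto(max(x_m, max xᵢ), k + n).
Sample maximum = 16.85; prior scale x_m = 24.3 → posterior scale = max = 24.30.
Posterior shape = 3.3 + 7 = 10.3.
The Pareto density is decreasing on [x_m, ∞), so the mode is x_m = 24.30.

24.30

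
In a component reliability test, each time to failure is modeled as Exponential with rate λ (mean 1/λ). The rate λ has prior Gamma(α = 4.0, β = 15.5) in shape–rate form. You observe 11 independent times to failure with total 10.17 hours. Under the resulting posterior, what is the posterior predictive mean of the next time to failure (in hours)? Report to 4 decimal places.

1.8336

With a Gamma(shape α, rate β) prior on the exponential rate λ, the posterior after n observations with total T = Σxᵢ is Gamma(α+n, β+T).
Posterior: Gamma(4.0+11, 15.5+10.17) = Gamma(15.0, 25.67).
The predictive distribution for the next observation is Lomax; its mean is β/(α−1) = 25.67/14.0 = 1.8336.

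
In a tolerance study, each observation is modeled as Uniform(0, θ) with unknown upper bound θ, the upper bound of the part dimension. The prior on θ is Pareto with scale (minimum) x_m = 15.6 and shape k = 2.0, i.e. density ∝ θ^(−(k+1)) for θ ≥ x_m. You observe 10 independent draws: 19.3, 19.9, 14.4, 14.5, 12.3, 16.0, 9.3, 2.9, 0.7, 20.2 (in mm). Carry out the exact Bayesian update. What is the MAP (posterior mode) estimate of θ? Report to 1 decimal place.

A Pareto(scale x_m, shape k) prior on the upper bound θ of Uniform(0, θ) is conjugate: posterior is Pareto(max(x_m, max xᵢ), k + n).
Sample maximum = 20.2; prior scale x_m = 15.6 → posterior scale = max = 20.2.
Posterior shape = 2.0 + 10 = 12.0.
The Pareto density is decreasing on [x_m, ∞), so the mode is x_m = 20.2.

20.2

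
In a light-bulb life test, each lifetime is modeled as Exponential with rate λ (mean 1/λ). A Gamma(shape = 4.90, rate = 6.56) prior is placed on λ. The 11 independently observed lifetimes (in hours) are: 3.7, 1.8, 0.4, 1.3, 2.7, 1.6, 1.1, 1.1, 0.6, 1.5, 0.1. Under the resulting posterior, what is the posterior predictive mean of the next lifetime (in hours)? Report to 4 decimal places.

With a Gamma(shape α, rate β) prior on the exponential rate λ, the posterior after n observations with total T = Σxᵢ is Gamma(α+n, β+T).
Sum of observations T = 15.9 hours; n = 11.
Posterior: Gamma(4.90+11, 6.56+15.9) = Gamma(15.90, 22.46).
The predictive distribution for the next observation is Lomax; its mean is β/(α−1) = 22.46/14.90 = 1.5074.

1.5074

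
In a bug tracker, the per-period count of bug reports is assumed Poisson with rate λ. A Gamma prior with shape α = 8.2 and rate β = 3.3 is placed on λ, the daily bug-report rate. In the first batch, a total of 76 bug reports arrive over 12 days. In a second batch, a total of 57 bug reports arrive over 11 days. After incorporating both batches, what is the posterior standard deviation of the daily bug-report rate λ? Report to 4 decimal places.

0.4518

With a Gamma(shape α, rate β) prior, the Poisson likelihood is conjugate: the posterior is Gamma(α + ΣXᵢ, β + n).
After batch 1: Gamma(α+S, β+n) = Gamma(8.2+76, 3.3+12) = Gamma(84.2, 15.3).
After batch 2: Gamma(α+S, β+n) = Gamma(84.2+57, 15.3+11) = Gamma(141.2, 26.3).
SD = √α/β = √141.2/26.3 = 0.4518.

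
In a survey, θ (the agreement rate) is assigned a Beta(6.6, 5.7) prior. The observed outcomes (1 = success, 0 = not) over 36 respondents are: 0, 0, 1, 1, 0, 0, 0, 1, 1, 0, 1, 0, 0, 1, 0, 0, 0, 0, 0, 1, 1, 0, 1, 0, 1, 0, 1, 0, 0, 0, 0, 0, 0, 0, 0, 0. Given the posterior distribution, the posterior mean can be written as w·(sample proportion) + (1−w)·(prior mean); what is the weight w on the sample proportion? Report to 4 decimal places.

0.7453

The Beta prior is conjugate to a Binomial/Bernoulli likelihood; the update adds successes to α and failures to β.
Posterior mean = (α₀+k)/(α₀+β₀+n) = [n/(α₀+β₀+n)]·(k/n) + [(α₀+β₀)/(α₀+β₀+n)]·α₀/(α₀+β₀), so only n and the prior enter the weight.
The weight on the data is w = n/(α₀+β₀+n) = 36/(6.6+5.7+36) = 36/48.3 = 0.7453.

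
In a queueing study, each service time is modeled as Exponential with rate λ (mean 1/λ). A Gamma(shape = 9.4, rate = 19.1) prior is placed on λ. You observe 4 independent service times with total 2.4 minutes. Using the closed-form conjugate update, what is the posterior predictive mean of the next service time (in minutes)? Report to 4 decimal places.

1.7339

With a Gamma(shape α, rate β) prior on the exponential rate λ, the posterior after n observations with total T = Σxᵢ is Gamma(α+n, β+T).
Posterior: Gamma(9.4+4, 19.1+2.4) = Gamma(13.4, 21.5).
The predictive distribution for the next observation is Lomax; its mean is β/(α−1) = 21.5/12.4 = 1.7339.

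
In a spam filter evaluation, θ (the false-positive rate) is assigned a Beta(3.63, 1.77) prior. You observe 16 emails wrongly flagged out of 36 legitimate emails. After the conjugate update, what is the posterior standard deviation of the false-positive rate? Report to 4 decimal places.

The Beta prior is conjugate to a Binomial/Bernoulli likelihood; the update adds successes to α and failures to β.
Posterior: Beta(α+k, β+n−k) = Beta(3.63+16, 1.77+20) = Beta(19.63, 21.77).
Var = αβ/((α+β)²(α+β+1)) = 19.63·21.77/(41.40²·42.40) = 0.00588047; SD = √0.00588047 = 0.0767.

0.0767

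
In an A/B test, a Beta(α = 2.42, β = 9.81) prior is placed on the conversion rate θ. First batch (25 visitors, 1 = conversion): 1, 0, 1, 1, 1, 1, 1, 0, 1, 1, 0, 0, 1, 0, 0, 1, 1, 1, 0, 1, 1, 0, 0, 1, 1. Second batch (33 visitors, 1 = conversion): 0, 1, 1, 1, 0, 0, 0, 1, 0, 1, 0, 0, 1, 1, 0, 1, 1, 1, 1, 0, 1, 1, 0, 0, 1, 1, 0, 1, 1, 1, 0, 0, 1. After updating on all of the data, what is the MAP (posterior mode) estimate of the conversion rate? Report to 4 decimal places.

The Beta prior is conjugate to a Binomial/Bernoulli likelihood; the update adds successes to α and failures to β.
After batch 1: Beta(2.42+16, 9.81+9) = Beta(18.42, 18.81).
After batch 2: Beta(18.42+19, 18.81+14) = Beta(37.42, 32.81).
Mode of Beta(a,b) for a,b>1 is (a−1)/(a+b−2) = 36.42/68.23 = 0.5338.

0.5338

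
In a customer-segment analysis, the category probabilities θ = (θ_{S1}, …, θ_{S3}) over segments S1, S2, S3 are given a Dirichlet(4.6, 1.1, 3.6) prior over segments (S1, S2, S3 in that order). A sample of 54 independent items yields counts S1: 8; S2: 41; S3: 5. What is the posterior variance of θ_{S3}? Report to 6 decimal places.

The Dirichlet prior is conjugate to the Multinomial likelihood: each posterior αⱼ = prior αⱼ + observed count nⱼ.
Posterior concentration: (12.6, 42.1, 8.6), total = 63.3.
Var[θ_j] = α_j(Σα−α_j)/((Σα)²(Σα+1)) = 8.6·54.7/(63.3²·64.3) = 0.001826.

0.001826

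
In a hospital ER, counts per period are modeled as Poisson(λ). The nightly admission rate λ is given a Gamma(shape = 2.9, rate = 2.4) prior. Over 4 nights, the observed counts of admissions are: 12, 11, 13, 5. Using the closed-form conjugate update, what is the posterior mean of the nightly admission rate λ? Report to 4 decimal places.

6.8594

With a Gamma(shape α, rate β) prior, the Poisson likelihood is conjugate: the posterior is Gamma(α + ΣXᵢ, β + n).
Sum of counts S = 41 over n = 4 nights.
Posterior: Gamma(α+S, β+n) = Gamma(2.9+41, 2.4+4) = Gamma(43.9, 6.4).
Posterior mean = α/β = 43.9/6.4 = 6.8594.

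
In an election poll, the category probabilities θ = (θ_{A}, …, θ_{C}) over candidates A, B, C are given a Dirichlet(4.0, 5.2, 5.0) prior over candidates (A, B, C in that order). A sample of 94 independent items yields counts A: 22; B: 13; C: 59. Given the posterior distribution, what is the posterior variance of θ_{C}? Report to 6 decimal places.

The Dirichlet prior is conjugate to the Multinomial likelihood: each posterior αⱼ = prior αⱼ + observed count nⱼ.
Posterior concentration: (26.0, 18.2, 64.0), total = 108.2.
Var[θ_j] = α_j(Σα−α_j)/((Σα)²(Σα+1)) = 64.0·44.2/(108.2²·109.2) = 0.002213.

0.002213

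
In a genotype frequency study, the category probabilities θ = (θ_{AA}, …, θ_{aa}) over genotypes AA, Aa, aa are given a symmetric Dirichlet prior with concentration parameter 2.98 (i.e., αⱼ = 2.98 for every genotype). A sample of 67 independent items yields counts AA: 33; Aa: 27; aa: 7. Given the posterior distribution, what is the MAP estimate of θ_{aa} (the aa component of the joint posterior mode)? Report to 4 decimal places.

The Dirichlet prior is conjugate to the Multinomial likelihood: each posterior αⱼ = prior αⱼ + observed count nⱼ.
Posterior concentration: (35.98, 29.98, 9.98), total = 75.94.
Joint mode component: (α_{aa}−1)/(Σα−K) = 8.98/72.94 = 0.1231.

0.1231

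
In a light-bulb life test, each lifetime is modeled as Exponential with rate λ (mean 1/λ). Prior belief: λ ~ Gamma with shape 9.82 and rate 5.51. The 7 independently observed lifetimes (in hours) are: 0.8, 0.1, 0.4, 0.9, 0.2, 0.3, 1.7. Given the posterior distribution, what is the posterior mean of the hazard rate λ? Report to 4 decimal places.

With a Gamma(shape α, rate β) prior on the exponential rate λ, the posterior after n observations with total T = Σxᵢ is Gamma(α+n, β+T).
Sum of observations T = 4.4 hours; n = 7.
Posterior: Gamma(9.82+7, 5.51+4.4) = Gamma(16.82, 9.91).
Posterior mean of λ = α/β = 16.82/9.91 = 1.6973.

1.6973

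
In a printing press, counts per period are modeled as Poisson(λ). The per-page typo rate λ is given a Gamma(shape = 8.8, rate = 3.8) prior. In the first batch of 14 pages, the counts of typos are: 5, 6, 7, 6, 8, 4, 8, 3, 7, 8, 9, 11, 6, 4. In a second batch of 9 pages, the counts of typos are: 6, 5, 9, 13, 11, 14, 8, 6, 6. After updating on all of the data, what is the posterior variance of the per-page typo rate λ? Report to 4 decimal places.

0.2489

With a Gamma(shape α, rate β) prior, the Poisson likelihood is conjugate: the posterior is Gamma(α + ΣXᵢ, β + n).
Batch 1: sum of counts S = 92 over n = 14 pages.
After batch 1: Gamma(α+S, β+n) = Gamma(8.8+92, 3.8+14) = Gamma(100.8, 17.8).
Batch 2: sum of counts S = 78 over n = 9 pages.
After batch 2: Gamma(α+S, β+n) = Gamma(100.8+78, 17.8+9) = Gamma(178.8, 26.8).
Var = α/β² = 178.8/26.8² = 0.2489.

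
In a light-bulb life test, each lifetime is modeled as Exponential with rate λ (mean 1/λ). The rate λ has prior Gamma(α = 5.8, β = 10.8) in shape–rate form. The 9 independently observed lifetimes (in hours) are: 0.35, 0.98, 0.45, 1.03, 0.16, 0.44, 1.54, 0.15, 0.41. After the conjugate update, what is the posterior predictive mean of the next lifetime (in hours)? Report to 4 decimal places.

1.1819

With a Gamma(shape α, rate β) prior on the exponential rate λ, the posterior after n observations with total T = Σxᵢ is Gamma(α+n, β+T).
Sum of observations T = 5.51 hours; n = 9.
Posterior: Gamma(5.8+9, 10.8+5.51) = Gamma(14.8, 16.31).
The predictive distribution for the next observation is Lomax; its mean is β/(α−1) = 16.31/13.8 = 1.1819.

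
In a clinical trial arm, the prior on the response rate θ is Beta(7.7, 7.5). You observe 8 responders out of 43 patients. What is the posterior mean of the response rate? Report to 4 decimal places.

0.2698

The Beta prior is conjugate to a Binomial/Bernoulli likelihood; the update adds successes to α and failures to β.
Posterior: Beta(α+k, β+n−k) = Beta(7.7+8, 7.5+35) = Beta(15.7, 42.5).
Posterior mean = α/(α+β) = 15.7/58.2 = 0.2698.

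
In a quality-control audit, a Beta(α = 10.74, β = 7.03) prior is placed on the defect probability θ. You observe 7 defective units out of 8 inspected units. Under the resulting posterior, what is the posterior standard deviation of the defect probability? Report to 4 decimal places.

0.0895

The Beta prior is conjugate to a Binomial/Bernoulli likelihood; the update adds successes to α and failures to β.
Posterior: Beta(α+k, β+n−k) = Beta(10.74+7, 7.03+1) = Beta(17.74, 8.03).
Var = αβ/((α+β)²(α+β+1)) = 17.74·8.03/(25.77²·26.77) = 0.00801294; SD = √0.00801294 = 0.0895.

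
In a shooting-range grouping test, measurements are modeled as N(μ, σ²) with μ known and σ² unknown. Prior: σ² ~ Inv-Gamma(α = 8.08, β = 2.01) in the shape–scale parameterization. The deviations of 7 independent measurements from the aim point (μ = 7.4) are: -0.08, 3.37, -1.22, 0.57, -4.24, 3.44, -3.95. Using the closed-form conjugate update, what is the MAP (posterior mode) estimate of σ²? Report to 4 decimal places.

2.4885

With known mean μ and an Inverse-Gamma(α, β) prior on σ², the Normal likelihood is conjugate: posterior is Inv-Gamma(α + n/2, β + Σ(xᵢ−μ)²/2).
Σ(xᵢ−μ)² = (-0.08)² + (3.37)² + (-1.22)² + (0.57)² + (-4.24)² + (3.44)² + (-3.95)² = 58.5903.
Posterior: Inv-Gamma(8.08 + 7/2, 2.01 + 58.5903/2) = Inv-Gamma(11.58, 31.30515).
Mode = β/(α+1) = 31.30515/12.58 = 2.4885.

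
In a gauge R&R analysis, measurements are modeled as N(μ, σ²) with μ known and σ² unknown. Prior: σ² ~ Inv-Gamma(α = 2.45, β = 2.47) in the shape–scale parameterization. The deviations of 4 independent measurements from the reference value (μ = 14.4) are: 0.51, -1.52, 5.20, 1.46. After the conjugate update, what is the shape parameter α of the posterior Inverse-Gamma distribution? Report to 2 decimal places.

4.45

With known mean μ and an Inverse-Gamma(α, β) prior on σ², the Normal likelihood is conjugate: posterior is Inv-Gamma(α + n/2, β + Σ(xᵢ−μ)²/2).
Σ(xᵢ−μ)² = (0.51)² + (-1.52)² + (5.20)² + (1.46)² = 31.7421.
Posterior: Inv-Gamma(2.45 + 4/2, 2.47 + 31.7421/2) = Inv-Gamma(4.45, 18.34105).
Posterior α = 4.45.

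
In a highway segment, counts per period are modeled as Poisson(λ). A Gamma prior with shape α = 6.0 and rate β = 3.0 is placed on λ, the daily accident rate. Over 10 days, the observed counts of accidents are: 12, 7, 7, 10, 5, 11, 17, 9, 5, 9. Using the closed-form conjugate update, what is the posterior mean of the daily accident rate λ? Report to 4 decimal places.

With a Gamma(shape α, rate β) prior, the Poisson likelihood is conjugate: the posterior is Gamma(α + ΣXᵢ, β + n).
Sum of counts S = 92 over n = 10 days.
Posterior: Gamma(α+S, β+n) = Gamma(6.0+92, 3.0+10) = Gamma(98.0, 13.0).
Posterior mean = α/β = 98.0/13.0 = 7.5385.

7.5385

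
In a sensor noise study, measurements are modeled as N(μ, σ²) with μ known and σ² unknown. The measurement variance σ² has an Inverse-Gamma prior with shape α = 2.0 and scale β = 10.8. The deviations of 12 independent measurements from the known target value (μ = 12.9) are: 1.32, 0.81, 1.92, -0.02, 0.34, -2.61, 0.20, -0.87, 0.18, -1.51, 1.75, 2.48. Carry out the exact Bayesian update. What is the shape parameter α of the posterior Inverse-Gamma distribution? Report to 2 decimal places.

With known mean μ and an Inverse-Gamma(α, β) prior on σ², the Normal likelihood is conjugate: posterior is Inv-Gamma(α + n/2, β + Σ(xᵢ−μ)²/2).
Σ(xᵢ−μ)² = (1.32)² + (0.81)² + (1.92)² + (-0.02)² + (0.34)² + (-2.61)² + (0.20)² + (-0.87)² + (0.18)² + (-1.51)² + (1.75)² + (2.48)² = 25.3353.
Posterior: Inv-Gamma(2.0 + 12/2, 10.8 + 25.3353/2) = Inv-Gamma(8.00, 23.46765).
Posterior α = 8.00.

8.00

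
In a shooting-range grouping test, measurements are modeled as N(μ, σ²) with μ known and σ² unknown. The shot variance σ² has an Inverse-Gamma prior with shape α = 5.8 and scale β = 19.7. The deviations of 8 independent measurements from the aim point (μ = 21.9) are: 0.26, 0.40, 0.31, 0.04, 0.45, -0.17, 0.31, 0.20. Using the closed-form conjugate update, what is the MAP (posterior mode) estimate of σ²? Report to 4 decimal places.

With known mean μ and an Inverse-Gamma(α, β) prior on σ², the Normal likelihood is conjugate: posterior is Inv-Gamma(α + n/2, β + Σ(xᵢ−μ)²/2).
Σ(xᵢ−μ)² = (0.26)² + (0.40)² + (0.31)² + (0.04)² + (0.45)² + (-0.17)² + (0.31)² + (0.20)² = 0.6928.
Posterior: Inv-Gamma(5.8 + 8/2, 19.7 + 0.6928/2) = Inv-Gamma(9.80, 20.04640).
Mode = β/(α+1) = 20.04640/10.80 = 1.8561.

1.8561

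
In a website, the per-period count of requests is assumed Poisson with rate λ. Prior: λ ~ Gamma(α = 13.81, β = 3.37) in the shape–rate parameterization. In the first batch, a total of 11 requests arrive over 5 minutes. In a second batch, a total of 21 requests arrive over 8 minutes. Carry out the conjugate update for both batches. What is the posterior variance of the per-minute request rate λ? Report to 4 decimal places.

With a Gamma(shape α, rate β) prior, the Poisson likelihood is conjugate: the posterior is Gamma(α + ΣXᵢ, β + n).
After batch 1: Gamma(α+S, β+n) = Gamma(13.81+11, 3.37+5) = Gamma(24.81, 8.37).
After batch 2: Gamma(α+S, β+n) = Gamma(24.81+21, 8.37+8) = Gamma(45.81, 16.37).
Var = α/β² = 45.81/16.37² = 0.1709.

0.1709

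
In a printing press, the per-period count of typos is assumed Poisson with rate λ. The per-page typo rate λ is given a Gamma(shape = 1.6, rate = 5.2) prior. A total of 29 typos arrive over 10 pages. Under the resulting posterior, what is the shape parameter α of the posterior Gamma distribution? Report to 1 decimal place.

30.6

With a Gamma(shape α, rate β) prior, the Poisson likelihood is conjugate: the posterior is Gamma(α + ΣXᵢ, β + n).
Posterior: Gamma(α+S, β+n) = Gamma(1.6+29, 5.2+10) = Gamma(30.6, 15.2).
Posterior α = 30.6.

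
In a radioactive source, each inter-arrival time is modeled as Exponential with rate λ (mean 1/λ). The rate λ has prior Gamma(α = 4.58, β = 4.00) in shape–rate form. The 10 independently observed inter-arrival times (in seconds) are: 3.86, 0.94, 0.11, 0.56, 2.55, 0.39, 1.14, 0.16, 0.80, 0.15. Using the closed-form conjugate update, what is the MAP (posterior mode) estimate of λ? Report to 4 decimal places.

0.9263

With a Gamma(shape α, rate β) prior on the exponential rate λ, the posterior after n observations with total T = Σxᵢ is Gamma(α+n, β+T).
Sum of observations T = 10.66 seconds; n = 10.
Posterior: Gamma(4.58+10, 4.00+10.66) = Gamma(14.58, 14.66).
Mode = (α−1)/β = 0.9263.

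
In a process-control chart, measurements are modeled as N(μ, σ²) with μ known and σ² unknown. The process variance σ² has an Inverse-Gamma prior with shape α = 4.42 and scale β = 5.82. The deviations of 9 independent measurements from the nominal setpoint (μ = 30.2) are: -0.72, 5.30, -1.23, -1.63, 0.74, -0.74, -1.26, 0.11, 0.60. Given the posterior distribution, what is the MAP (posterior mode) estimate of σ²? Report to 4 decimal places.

2.3928

With known mean μ and an Inverse-Gamma(α, β) prior on σ², the Normal likelihood is conjugate: posterior is Inv-Gamma(α + n/2, β + Σ(xᵢ−μ)²/2).
Σ(xᵢ−μ)² = (-0.72)² + (5.30)² + (-1.23)² + (-1.63)² + (0.74)² + (-0.74)² + (-1.26)² + (0.11)² + (0.60)² = 35.8331.
Posterior: Inv-Gamma(4.42 + 9/2, 5.82 + 35.8331/2) = Inv-Gamma(8.92, 23.73655).
Mode = β/(α+1) = 23.73655/9.92 = 2.3928.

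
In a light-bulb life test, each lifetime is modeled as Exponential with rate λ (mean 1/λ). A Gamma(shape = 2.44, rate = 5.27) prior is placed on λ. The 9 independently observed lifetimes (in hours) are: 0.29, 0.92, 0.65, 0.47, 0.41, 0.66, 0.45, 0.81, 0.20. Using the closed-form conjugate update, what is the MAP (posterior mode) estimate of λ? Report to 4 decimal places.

With a Gamma(shape α, rate β) prior on the exponential rate λ, the posterior after n observations with total T = Σxᵢ is Gamma(α+n, β+T).
Sum of observations T = 4.86 hours; n = 9.
Posterior: Gamma(2.44+9, 5.27+4.86) = Gamma(11.44, 10.13).
Mode = (α−1)/β = 1.0306.

1.0306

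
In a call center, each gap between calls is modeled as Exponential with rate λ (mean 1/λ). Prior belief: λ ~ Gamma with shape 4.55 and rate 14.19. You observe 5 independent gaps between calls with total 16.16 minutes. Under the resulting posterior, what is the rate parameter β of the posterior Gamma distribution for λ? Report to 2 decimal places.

With a Gamma(shape α, rate β) prior on the exponential rate λ, the posterior after n observations with total T = Σxᵢ is Gamma(α+n, β+T).
Posterior: Gamma(4.55+5, 14.19+16.16) = Gamma(9.55, 30.35).
Posterior β = 30.35.

30.35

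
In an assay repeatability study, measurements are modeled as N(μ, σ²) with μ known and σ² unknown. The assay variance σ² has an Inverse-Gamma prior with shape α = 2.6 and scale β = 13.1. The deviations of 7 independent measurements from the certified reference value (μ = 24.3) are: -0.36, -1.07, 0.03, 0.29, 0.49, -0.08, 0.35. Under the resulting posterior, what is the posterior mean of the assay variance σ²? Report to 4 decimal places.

2.7381

With known mean μ and an Inverse-Gamma(α, β) prior on σ², the Normal likelihood is conjugate: posterior is Inv-Gamma(α + n/2, β + Σ(xᵢ−μ)²/2).
Σ(xᵢ−μ)² = (-0.36)² + (-1.07)² + (0.03)² + (0.29)² + (0.49)² + (-0.08)² + (0.35)² = 1.7285.
Posterior: Inv-Gamma(2.6 + 7/2, 13.1 + 1.7285/2) = Inv-Gamma(6.10, 13.96425).
E[σ²|data] = β/(α−1) = 13.96425/5.10 = 2.7381.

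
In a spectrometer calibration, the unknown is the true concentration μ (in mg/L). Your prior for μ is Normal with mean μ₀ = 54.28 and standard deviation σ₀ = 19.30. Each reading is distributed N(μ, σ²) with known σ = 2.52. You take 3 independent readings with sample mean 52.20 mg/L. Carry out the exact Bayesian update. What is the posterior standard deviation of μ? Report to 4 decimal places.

For Normal data with known variance σ², a Normal(μ₀, σ₀²) prior on μ is conjugate. Posterior precision = 1/σ₀² + n/σ²; posterior mean is the precision-weighted average of μ₀ and x̄.
σ₀² = 19.30² = 372.49, σ² = 2.52² = 6.3504; σ² + n·σ₀² = 6.3504 + 3·372.49 = 1123.8204.
Posterior precision = 1/σ₀² + n/σ² = 1/372.49 + 3/6.3504 = (σ² + n·σ₀²)/(σ₀²σ²) = 1123.8204/(372.49·6.3504); posterior variance σₙ² = σ₀²σ²/(σ² + n·σ₀²) = 372.49·6.3504/1123.8204 = 2.104839.
Posterior SD = √σₙ² = √(372.49·6.3504/1123.8204) = 1.4508.

1.4508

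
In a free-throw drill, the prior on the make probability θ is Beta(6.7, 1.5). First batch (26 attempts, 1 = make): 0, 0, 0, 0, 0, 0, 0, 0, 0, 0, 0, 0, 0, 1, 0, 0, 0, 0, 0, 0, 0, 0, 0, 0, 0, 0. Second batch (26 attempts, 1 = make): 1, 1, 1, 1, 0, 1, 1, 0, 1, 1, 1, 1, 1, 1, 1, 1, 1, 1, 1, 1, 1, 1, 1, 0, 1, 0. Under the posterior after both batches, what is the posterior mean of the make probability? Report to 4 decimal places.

0.4934

The Beta prior is conjugate to a Binomial/Bernoulli likelihood; the update adds successes to α and failures to β.
After batch 1: Beta(6.7+1, 1.5+25) = Beta(7.7, 26.5).
After batch 2: Beta(7.7+22, 26.5+4) = Beta(29.7, 30.5).
Posterior mean = α/(α+β) = 29.7/60.2 = 0.4934.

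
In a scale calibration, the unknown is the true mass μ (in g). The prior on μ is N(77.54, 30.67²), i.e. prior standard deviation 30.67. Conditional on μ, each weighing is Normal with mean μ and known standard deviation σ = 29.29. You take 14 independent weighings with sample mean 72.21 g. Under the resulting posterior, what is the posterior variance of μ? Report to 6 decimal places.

57.530990

For Normal data with known variance σ², a Normal(μ₀, σ₀²) prior on μ is conjugate. Posterior precision = 1/σ₀² + n/σ²; posterior mean is the precision-weighted average of μ₀ and x̄.
σ₀² = 30.67² = 940.6489, σ² = 29.29² = 857.9041; σ² + n·σ₀² = 857.9041 + 14·940.6489 = 14026.9887.
Posterior precision = 1/σ₀² + n/σ² = 1/940.6489 + 14/857.9041 = (σ² + n·σ₀²)/(σ₀²σ²) = 14026.9887/(940.6489·857.9041); posterior variance σₙ² = σ₀²σ²/(σ² + n·σ₀²) = 940.6489·857.9041/14026.9887 = 57.530990.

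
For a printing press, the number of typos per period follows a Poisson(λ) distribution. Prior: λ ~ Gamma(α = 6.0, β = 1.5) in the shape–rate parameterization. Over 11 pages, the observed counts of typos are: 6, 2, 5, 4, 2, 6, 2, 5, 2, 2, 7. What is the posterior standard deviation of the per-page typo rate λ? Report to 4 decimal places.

0.5600

With a Gamma(shape α, rate β) prior, the Poisson likelihood is conjugate: the posterior is Gamma(α + ΣXᵢ, β + n).
Sum of counts S = 43 over n = 11 pages.
Posterior: Gamma(α+S, β+n) = Gamma(6.0+43, 1.5+11) = Gamma(49.0, 12.5).
SD = √α/β = √49.0/12.5 = 0.5600.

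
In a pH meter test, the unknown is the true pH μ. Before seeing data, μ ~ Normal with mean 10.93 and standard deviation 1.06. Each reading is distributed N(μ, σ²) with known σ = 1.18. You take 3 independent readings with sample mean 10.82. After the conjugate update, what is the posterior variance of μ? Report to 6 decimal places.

0.328456

For Normal data with known variance σ², a Normal(μ₀, σ₀²) prior on μ is conjugate. Posterior precision = 1/σ₀² + n/σ²; posterior mean is the precision-weighted average of μ₀ and x̄.
σ₀² = 1.06² = 1.1236, σ² = 1.18² = 1.3924; σ² + n·σ₀² = 1.3924 + 3·1.1236 = 4.7632.
Posterior precision = 1/σ₀² + n/σ² = 1/1.1236 + 3/1.3924 = (σ² + n·σ₀²)/(σ₀²σ²) = 4.7632/(1.1236·1.3924); posterior variance σₙ² = σ₀²σ²/(σ² + n·σ₀²) = 1.1236·1.3924/4.7632 = 0.328456.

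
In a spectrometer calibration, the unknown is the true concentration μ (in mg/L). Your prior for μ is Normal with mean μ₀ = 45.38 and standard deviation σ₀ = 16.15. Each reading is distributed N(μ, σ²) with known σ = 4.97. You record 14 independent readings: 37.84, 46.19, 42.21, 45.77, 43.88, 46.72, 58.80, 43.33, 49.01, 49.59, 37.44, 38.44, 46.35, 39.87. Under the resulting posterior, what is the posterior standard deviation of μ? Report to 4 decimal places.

For Normal data with known variance σ², a Normal(μ₀, σ₀²) prior on μ is conjugate. Posterior precision = 1/σ₀² + n/σ²; posterior mean is the precision-weighted average of μ₀ and x̄.
σ₀² = 16.15² = 260.8225, σ² = 4.97² = 24.7009; σ² + n·σ₀² = 24.7009 + 14·260.8225 = 3676.2159.
Posterior precision = 1/σ₀² + n/σ² = 1/260.8225 + 14/24.7009 = (σ² + n·σ₀²)/(σ₀²σ²) = 3676.2159/(260.8225·24.7009); posterior variance σₙ² = σ₀²σ²/(σ² + n·σ₀²) = 260.8225·24.7009/3676.2159 = 1.752495.
Posterior SD = √σₙ² = √(260.8225·24.7009/3676.2159) = 1.3238.

1.3238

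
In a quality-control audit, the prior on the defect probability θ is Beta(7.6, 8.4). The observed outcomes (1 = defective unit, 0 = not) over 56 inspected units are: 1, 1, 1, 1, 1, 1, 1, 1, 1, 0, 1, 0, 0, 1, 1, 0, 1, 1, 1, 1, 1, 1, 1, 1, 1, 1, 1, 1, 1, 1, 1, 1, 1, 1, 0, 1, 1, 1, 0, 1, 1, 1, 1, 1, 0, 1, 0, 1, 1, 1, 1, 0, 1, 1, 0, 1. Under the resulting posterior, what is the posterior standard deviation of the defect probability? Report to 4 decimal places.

0.0511

The Beta prior is conjugate to a Binomial/Bernoulli likelihood; the update adds successes to α and failures to β.
Posterior: Beta(α+k, β+n−k) = Beta(7.6+46, 8.4+10) = Beta(53.6, 18.4).
Var = αβ/((α+β)²(α+β+1)) = 53.6·18.4/(72.0²·73.0) = 0.00260612; SD = √0.00260612 = 0.0511.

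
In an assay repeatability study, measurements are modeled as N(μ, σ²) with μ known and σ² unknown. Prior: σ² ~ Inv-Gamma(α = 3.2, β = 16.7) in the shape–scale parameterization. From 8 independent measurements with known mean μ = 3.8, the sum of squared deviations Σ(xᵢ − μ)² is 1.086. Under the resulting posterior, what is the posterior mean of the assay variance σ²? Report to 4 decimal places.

2.7811

With known mean μ and an Inverse-Gamma(α, β) prior on σ², the Normal likelihood is conjugate: posterior is Inv-Gamma(α + n/2, β + Σ(xᵢ−μ)²/2).
Posterior: Inv-Gamma(3.2 + 8/2, 16.7 + 1.086/2) = Inv-Gamma(7.20, 17.2430).
E[σ²|data] = β/(α−1) = 17.2430/6.20 = 2.7811.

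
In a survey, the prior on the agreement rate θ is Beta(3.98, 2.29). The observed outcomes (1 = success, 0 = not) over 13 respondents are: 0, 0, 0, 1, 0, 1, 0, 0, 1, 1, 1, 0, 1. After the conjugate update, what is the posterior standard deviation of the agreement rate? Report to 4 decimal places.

0.1110

The Beta prior is conjugate to a Binomial/Bernoulli likelihood; the update adds successes to α and failures to β.
Posterior: Beta(α+k, β+n−k) = Beta(3.98+6, 2.29+7) = Beta(9.98, 9.29).
Var = αβ/((α+β)²(α+β+1)) = 9.98·9.29/(19.27²·20.27) = 0.01231768; SD = √0.01231768 = 0.1110.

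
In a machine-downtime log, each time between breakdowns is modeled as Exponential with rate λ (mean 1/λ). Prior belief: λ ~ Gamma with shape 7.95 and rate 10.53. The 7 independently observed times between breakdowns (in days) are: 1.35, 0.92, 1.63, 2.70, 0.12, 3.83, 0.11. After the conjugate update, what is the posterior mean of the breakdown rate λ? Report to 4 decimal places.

With a Gamma(shape α, rate β) prior on the exponential rate λ, the posterior after n observations with total T = Σxᵢ is Gamma(α+n, β+T).
Sum of observations T = 10.66 days; n = 7.
Posterior: Gamma(7.95+7, 10.53+10.66) = Gamma(14.95, 21.19).
Posterior mean of λ = α/β = 14.95/21.19 = 0.7055.

0.7055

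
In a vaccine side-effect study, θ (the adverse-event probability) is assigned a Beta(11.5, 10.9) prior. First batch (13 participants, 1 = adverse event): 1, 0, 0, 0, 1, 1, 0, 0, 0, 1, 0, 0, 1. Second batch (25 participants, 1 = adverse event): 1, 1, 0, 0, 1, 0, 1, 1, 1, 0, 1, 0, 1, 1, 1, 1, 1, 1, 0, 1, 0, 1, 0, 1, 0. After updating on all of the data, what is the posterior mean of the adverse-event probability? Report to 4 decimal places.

The Beta prior is conjugate to a Binomial/Bernoulli likelihood; the update adds successes to α and failures to β.
After batch 1: Beta(11.5+5, 10.9+8) = Beta(16.5, 18.9).
After batch 2: Beta(16.5+16, 18.9+9) = Beta(32.5, 27.9).
Posterior mean = α/(α+β) = 32.5/60.4 = 0.5381.

0.5381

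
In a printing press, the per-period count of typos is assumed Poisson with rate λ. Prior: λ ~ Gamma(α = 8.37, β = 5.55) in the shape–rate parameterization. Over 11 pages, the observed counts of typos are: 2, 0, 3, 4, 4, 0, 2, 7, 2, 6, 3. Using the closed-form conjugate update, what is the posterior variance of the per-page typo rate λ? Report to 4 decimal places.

0.1510

With a Gamma(shape α, rate β) prior, the Poisson likelihood is conjugate: the posterior is Gamma(α + ΣXᵢ, β + n).
Sum of counts S = 33 over n = 11 pages.
Posterior: Gamma(α+S, β+n) = Gamma(8.37+33, 5.55+11) = Gamma(41.37, 16.55).
Var = α/β² = 41.37/16.55² = 0.1510.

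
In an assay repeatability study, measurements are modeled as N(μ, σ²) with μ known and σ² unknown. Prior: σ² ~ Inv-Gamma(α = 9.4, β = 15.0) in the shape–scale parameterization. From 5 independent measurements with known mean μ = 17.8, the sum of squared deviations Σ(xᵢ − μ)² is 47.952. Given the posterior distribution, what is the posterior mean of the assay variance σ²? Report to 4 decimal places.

3.5758

With known mean μ and an Inverse-Gamma(α, β) prior on σ², the Normal likelihood is conjugate: posterior is Inv-Gamma(α + n/2, β + Σ(xᵢ−μ)²/2).
Posterior: Inv-Gamma(9.4 + 5/2, 15.0 + 47.952/2) = Inv-Gamma(11.90, 38.9760).
E[σ²|data] = β/(α−1) = 38.9760/10.90 = 3.5758.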